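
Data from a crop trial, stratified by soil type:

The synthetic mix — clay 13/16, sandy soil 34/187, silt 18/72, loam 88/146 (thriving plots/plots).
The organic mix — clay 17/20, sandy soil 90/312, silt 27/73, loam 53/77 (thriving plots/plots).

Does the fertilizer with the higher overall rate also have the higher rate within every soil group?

Yes

Clay: the synthetic mix 13/16 = 81.2%, the organic mix 17/20 = 85.0% → the organic mix
Sandy soil: the synthetic mix 34/187 = 18.2%, the organic mix 90/312 = 28.8% → the organic mix
Silt: the synthetic mix 18/72 = 25.0%, the organic mix 27/73 = 37.0% → the organic mix
Loam: the synthetic mix 88/146 = 60.3%, the organic mix 53/77 = 68.8% → the organic mix
Overall: the synthetic mix 153/421 = 36.3%, the organic mix 187/482 = 38.8% → the organic mix
The organic mix wins overall and in every soil group — no reversal.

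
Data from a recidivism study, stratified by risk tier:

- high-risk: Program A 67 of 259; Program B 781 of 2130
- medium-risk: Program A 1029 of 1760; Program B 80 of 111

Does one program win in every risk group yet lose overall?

High-risk: Program A 67/259 = 25.9%, Program B 781/2130 = 36.7% → Program B
Medium-risk: Program A 1029/1760 = 58.5%, Program B 80/111 = 72.1% → Program B
Overall: Program A 1096/2019 = 54.3%, Program B 861/2241 = 38.4% → Program A
Program B wins each risk group but Program A wins overall — the comparison reverses. Program B's participants skew toward high-risk, which has a lower base rate.

Yes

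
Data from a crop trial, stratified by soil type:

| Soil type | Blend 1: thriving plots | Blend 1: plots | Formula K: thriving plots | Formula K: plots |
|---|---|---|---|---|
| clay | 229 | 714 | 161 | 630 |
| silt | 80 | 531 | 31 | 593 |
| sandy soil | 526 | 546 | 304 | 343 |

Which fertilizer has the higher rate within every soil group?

Blend 1

Clay: Blend 1 229/714 = 32.1%, Formula K 161/630 = 25.6% → Blend 1
Silt: Blend 1 80/531 = 15.1%, Formula K 31/593 = 5.2% → Blend 1
Sandy soil: Blend 1 526/546 = 96.3%, Formula K 304/343 = 88.6% → Blend 1
Blend 1 has the higher rate in all 3 groups.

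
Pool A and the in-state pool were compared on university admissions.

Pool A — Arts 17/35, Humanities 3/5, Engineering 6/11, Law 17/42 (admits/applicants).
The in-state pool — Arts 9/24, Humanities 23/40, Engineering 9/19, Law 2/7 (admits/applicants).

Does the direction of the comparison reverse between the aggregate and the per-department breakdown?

Yes

Arts: Pool A 17/35 = 48.6%, the in-state pool 9/24 = 37.5% → Pool A
Humanities: Pool A 3/5 = 60.0%, the in-state pool 23/40 = 57.5% → Pool A
Engineering: Pool A 6/11 = 54.5%, the in-state pool 9/19 = 47.4% → Pool A
Law: Pool A 17/42 = 40.5%, the in-state pool 2/7 = 28.6% → Pool A
Overall: Pool A 43/93 = 46.2%, the in-state pool 43/90 = 47.8% → the in-state pool
Pool A wins each department group but the in-state pool wins overall — the comparison reverses. Pool A's applicants skew toward Law, which has a lower base rate.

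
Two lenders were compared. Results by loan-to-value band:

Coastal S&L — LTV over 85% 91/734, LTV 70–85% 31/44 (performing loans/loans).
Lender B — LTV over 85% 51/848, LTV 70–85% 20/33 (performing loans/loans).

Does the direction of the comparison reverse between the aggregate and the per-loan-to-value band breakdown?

LTV over 85%: Coastal S&L 91/734 = 12.4%, Lender B 51/848 = 6.0% → Coastal S&L
LTV 70–85%: Coastal S&L 31/44 = 70.5%, Lender B 20/33 = 60.6% → Coastal S&L
Overall: Coastal S&L 122/778 = 15.7%, Lender B 71/881 = 8.1% → Coastal S&L
Coastal S&L wins overall and in every loan-to-value group — no reversal.

No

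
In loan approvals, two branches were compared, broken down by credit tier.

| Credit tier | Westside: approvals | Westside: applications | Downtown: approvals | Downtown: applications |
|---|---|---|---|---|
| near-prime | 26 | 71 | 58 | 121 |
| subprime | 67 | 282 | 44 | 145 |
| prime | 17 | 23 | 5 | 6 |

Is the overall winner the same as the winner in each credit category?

Near-prime: Westside 26/71 = 36.6%, Downtown 58/121 = 47.9% → Downtown
Subprime: Westside 67/282 = 23.8%, Downtown 44/145 = 30.3% → Downtown
Prime: Westside 17/23 = 73.9%, Downtown 5/6 = 83.3% → Downtown
Overall: Westside 110/376 = 29.3%, Downtown 107/272 = 39.3% → Downtown
Downtown wins overall and in every credit group — no reversal.

Yes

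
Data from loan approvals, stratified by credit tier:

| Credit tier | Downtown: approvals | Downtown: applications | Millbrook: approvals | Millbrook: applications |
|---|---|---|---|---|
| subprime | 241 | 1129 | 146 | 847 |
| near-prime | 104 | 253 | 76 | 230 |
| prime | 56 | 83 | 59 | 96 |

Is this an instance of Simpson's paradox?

Subprime: Downtown 241/1129 = 21.3%, Millbrook 146/847 = 17.2% → Downtown
Near-prime: Downtown 104/253 = 41.1%, Millbrook 76/230 = 33.0% → Downtown
Prime: Downtown 56/83 = 67.5%, Millbrook 59/96 = 61.5% → Downtown
Overall: Downtown 401/1465 = 27.4%, Millbrook 281/1173 = 24.0% → Downtown
Downtown wins overall and in every credit group — no reversal.

No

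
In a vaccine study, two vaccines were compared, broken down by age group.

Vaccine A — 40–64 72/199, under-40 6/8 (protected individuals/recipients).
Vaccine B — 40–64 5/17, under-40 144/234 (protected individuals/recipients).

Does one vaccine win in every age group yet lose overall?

40–64: Vaccine A 72/199 = 36.2%, Vaccine B 5/17 = 29.4% → Vaccine A
Under-40: Vaccine A 6/8 = 75.0%, Vaccine B 144/234 = 61.5% → Vaccine A
Overall: Vaccine A 78/207 = 37.7%, Vaccine B 149/251 = 59.4% → Vaccine B
Vaccine A wins each age group but Vaccine B wins overall — the comparison reverses. Vaccine A's recipients skew toward 40–64, which has a lower base rate.

Yes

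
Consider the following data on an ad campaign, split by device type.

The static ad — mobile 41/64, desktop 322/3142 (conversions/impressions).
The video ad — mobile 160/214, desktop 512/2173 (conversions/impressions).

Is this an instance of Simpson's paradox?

No

Mobile: the static ad 41/64 = 64.1%, the video ad 160/214 = 74.8% → the video ad
Desktop: the static ad 322/3142 = 10.2%, the video ad 512/2173 = 23.6% → the video ad
Overall: the static ad 363/3206 = 11.3%, the video ad 672/2387 = 28.2% → the video ad
The video ad wins overall and in every device group — no reversal.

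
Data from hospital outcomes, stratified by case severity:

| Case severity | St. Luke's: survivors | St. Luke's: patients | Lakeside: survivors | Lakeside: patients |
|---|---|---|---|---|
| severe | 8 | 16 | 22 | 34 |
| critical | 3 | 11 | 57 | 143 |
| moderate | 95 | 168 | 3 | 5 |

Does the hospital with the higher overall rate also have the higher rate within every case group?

Severe: St. Luke's 8/16 = 50.0%, Lakeside 22/34 = 64.7% → Lakeside
Critical: St. Luke's 3/11 = 27.3%, Lakeside 57/143 = 39.9% → Lakeside
Moderate: St. Luke's 95/168 = 56.5%, Lakeside 3/5 = 60.0% → Lakeside
Overall: St. Luke's 106/195 = 54.4%, Lakeside 82/182 = 45.1% → St. Luke's
Lakeside wins each case group but St. Luke's wins overall — the comparison reverses. Lakeside's patients skew toward critical, which has a lower base rate.

No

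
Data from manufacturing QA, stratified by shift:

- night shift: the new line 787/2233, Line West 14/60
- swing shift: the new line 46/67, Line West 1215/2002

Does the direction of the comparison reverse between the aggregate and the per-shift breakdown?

Night shift: the new line 787/2233 = 35.2%, Line West 14/60 = 23.3% → the new line
Swing shift: the new line 46/67 = 68.7%, Line West 1215/2002 = 60.7% → the new line
Overall: the new line 833/2300 = 36.2%, Line West 1229/2062 = 59.6% → Line West
The new line wins each shift group but Line West wins overall — the comparison reverses. The new line's units skew toward night shift, which has a lower base rate.

Yes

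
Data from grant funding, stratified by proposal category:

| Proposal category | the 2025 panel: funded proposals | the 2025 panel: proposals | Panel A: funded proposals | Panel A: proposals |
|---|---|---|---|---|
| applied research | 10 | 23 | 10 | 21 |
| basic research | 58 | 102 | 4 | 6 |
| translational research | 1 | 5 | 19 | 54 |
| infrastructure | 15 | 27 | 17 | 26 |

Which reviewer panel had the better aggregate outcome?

Applied research: the 2025 panel 10/23 = 43.5%, Panel A 10/21 = 47.6% → Panel A
Basic research: the 2025 panel 58/102 = 56.9%, Panel A 4/6 = 66.7% → Panel A
Translational research: the 2025 panel 1/5 = 20.0%, Panel A 19/54 = 35.2% → Panel A
Infrastructure: the 2025 panel 15/27 = 55.6%, Panel A 17/26 = 65.4% → Panel A
Overall: the 2025 panel 84/157 = 53.5%, Panel A 50/107 = 46.7% → the 2025 panel
(Panel A wins every proposal group but the 2025 panel wins overall — Panel A's proposals skew toward the low-rate translational research group.)

the 2025 panel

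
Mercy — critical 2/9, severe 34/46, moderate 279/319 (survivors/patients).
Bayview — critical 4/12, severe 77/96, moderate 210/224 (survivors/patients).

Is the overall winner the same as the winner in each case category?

Yes

Critical: Mercy 2/9 = 22.2%, Bayview 4/12 = 33.3% → Bayview
Severe: Mercy 34/46 = 73.9%, Bayview 77/96 = 80.2% → Bayview
Moderate: Mercy 279/319 = 87.5%, Bayview 210/224 = 93.8% → Bayview
Overall: Mercy 315/374 = 84.2%, Bayview 291/332 = 87.7% → Bayview
Bayview wins overall and in every case group — no reversal.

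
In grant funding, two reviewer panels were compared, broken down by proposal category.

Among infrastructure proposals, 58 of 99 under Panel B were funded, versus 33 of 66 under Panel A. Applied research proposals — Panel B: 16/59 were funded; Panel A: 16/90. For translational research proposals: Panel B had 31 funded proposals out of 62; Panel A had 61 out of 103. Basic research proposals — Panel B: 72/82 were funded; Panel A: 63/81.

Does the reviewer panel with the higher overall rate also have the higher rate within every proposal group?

Infrastructure: Panel B 58/99 = 58.6%, Panel A 33/66 = 50.0% → Panel B
Applied research: Panel B 16/59 = 27.1%, Panel A 16/90 = 17.8% → Panel B
Translational research: Panel B 31/62 = 50.0%, Panel A 61/103 = 59.2% → Panel A
Basic research: Panel B 72/82 = 87.8%, Panel A 63/81 = 77.8% → Panel B
Overall: Panel B 177/302 = 58.6%, Panel A 173/340 = 50.9% → Panel B
Neither sweeps: Panel B wins 3 of 4 groups, Panel A wins 1. Panel B wins overall but not every group — no Simpson reversal.

No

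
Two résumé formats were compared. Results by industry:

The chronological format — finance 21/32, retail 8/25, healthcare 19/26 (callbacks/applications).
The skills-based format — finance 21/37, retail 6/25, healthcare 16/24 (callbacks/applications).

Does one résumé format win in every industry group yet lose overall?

No

Finance: the chronological format 21/32 = 65.6%, the skills-based format 21/37 = 56.8% → the chronological format
Retail: the chronological format 8/25 = 32.0%, the skills-based format 6/25 = 24.0% → the chronological format
Healthcare: the chronological format 19/26 = 73.1%, the skills-based format 16/24 = 66.7% → the chronological format
Overall: the chronological format 48/83 = 57.8%, the skills-based format 43/86 = 50.0% → the chronological format
The chronological format wins overall and in every industry group — no reversal.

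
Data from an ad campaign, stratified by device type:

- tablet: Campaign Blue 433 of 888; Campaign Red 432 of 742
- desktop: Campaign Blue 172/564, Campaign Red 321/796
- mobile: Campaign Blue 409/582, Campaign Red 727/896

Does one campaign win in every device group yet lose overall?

Tablet: Campaign Blue 433/888 = 48.8%, Campaign Red 432/742 = 58.2% → Campaign Red
Desktop: Campaign Blue 172/564 = 30.5%, Campaign Red 321/796 = 40.3% → Campaign Red
Mobile: Campaign Blue 409/582 = 70.3%, Campaign Red 727/896 = 81.1% → Campaign Red
Overall: Campaign Blue 1014/2034 = 49.9%, Campaign Red 1480/2434 = 60.8% → Campaign Red
Campaign Red wins overall and in every device group — no reversal.

No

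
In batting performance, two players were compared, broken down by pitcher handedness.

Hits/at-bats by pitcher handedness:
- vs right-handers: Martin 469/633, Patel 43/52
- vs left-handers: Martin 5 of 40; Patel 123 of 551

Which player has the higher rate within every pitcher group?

Patel

Vs right-handers: Martin 469/633 = 74.1%, Patel 43/52 = 82.7% → Patel
Vs left-handers: Martin 5/40 = 12.5%, Patel 123/551 = 22.3% → Patel
Patel has the higher rate in both groups.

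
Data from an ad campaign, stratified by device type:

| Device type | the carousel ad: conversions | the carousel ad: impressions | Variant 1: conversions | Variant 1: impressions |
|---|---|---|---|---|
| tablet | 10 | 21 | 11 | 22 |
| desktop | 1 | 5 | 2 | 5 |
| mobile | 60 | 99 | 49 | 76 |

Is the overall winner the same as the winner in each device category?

Yes

Tablet: the carousel ad 10/21 = 47.6%, Variant 1 11/22 = 50.0% → Variant 1
Desktop: the carousel ad 1/5 = 20.0%, Variant 1 2/5 = 40.0% → Variant 1
Mobile: the carousel ad 60/99 = 60.6%, Variant 1 49/76 = 64.5% → Variant 1
Overall: the carousel ad 71/125 = 56.8%, Variant 1 62/103 = 60.2% → Variant 1
Variant 1 wins overall and in every device group — no reversal.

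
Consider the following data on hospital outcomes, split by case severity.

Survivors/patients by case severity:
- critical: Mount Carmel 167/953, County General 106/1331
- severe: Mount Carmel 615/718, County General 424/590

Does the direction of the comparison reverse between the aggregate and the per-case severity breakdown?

No

Critical: Mount Carmel 167/953 = 17.5%, County General 106/1331 = 8.0% → Mount Carmel
Severe: Mount Carmel 615/718 = 85.7%, County General 424/590 = 71.9% → Mount Carmel
Overall: Mount Carmel 782/1671 = 46.8%, County General 530/1921 = 27.6% → Mount Carmel
Mount Carmel wins overall and in every case group — no reversal.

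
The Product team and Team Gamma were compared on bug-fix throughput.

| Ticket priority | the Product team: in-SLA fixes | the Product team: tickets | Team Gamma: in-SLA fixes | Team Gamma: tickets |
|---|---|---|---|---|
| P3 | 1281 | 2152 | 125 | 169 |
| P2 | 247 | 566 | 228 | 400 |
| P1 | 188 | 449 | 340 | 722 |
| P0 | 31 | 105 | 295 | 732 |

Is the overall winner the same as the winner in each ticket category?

No

P3: the Product team 1281/2152 = 59.5%, Team Gamma 125/169 = 74.0% → Team Gamma
P2: the Product team 247/566 = 43.6%, Team Gamma 228/400 = 57.0% → Team Gamma
P1: the Product team 188/449 = 41.9%, Team Gamma 340/722 = 47.1% → Team Gamma
P0: the Product team 31/105 = 29.5%, Team Gamma 295/732 = 40.3% → Team Gamma
Overall: the Product team 1747/3272 = 53.4%, Team Gamma 988/2023 = 48.8% → the Product team
Team Gamma wins each ticket group but the Product team wins overall — the comparison reverses. Team Gamma's tickets skew toward P0, which has a lower base rate.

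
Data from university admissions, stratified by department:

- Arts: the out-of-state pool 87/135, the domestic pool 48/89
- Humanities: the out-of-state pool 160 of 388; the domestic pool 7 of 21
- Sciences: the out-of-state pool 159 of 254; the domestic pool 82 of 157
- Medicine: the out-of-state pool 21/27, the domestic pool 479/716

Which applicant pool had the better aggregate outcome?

the domestic pool

Arts: the out-of-state pool 87/135 = 64.4%, the domestic pool 48/89 = 53.9% → the out-of-state pool
Humanities: the out-of-state pool 160/388 = 41.2%, the domestic pool 7/21 = 33.3% → the out-of-state pool
Sciences: the out-of-state pool 159/254 = 62.6%, the domestic pool 82/157 = 52.2% → the out-of-state pool
Medicine: the out-of-state pool 21/27 = 77.8%, the domestic pool 479/716 = 66.9% → the out-of-state pool
Overall: the out-of-state pool 427/804 = 53.1%, the domestic pool 616/983 = 62.7% → the domestic pool
(The out-of-state pool wins every department group but the domestic pool wins overall — the out-of-state pool's applicants skew toward the low-rate Humanities group.)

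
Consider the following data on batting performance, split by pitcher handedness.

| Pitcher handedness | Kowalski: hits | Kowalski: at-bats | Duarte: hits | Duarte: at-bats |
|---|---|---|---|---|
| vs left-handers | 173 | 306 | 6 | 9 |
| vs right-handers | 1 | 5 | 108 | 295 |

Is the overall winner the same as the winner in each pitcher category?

Vs left-handers: Kowalski 173/306 = 56.5%, Duarte 6/9 = 66.7% → Duarte
Vs right-handers: Kowalski 1/5 = 20.0%, Duarte 108/295 = 36.6% → Duarte
Overall: Kowalski 174/311 = 55.9%, Duarte 114/304 = 37.5% → Kowalski
Duarte wins each pitcher group but Kowalski wins overall — the comparison reverses. Duarte's at-bats skew toward vs right-handers, which has a lower base rate.

No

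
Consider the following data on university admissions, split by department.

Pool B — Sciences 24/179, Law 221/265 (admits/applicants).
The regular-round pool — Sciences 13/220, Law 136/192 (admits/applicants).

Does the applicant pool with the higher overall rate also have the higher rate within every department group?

Yes

Sciences: Pool B 24/179 = 13.4%, the regular-round pool 13/220 = 5.9% → Pool B
Law: Pool B 221/265 = 83.4%, the regular-round pool 136/192 = 70.8% → Pool B
Overall: Pool B 245/444 = 55.2%, the regular-round pool 149/412 = 36.2% → Pool B
Pool B wins overall and in every department group — no reversal.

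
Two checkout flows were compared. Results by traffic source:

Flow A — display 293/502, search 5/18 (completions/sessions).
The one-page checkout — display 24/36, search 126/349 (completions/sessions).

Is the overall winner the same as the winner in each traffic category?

No

Display: Flow A 293/502 = 58.4%, the one-page checkout 24/36 = 66.7% → the one-page checkout
Search: Flow A 5/18 = 27.8%, the one-page checkout 126/349 = 36.1% → the one-page checkout
Overall: Flow A 298/520 = 57.3%, the one-page checkout 150/385 = 39.0% → Flow A
The one-page checkout wins each traffic group but Flow A wins overall — the comparison reverses. The one-page checkout's sessions skew toward search, which has a lower base rate.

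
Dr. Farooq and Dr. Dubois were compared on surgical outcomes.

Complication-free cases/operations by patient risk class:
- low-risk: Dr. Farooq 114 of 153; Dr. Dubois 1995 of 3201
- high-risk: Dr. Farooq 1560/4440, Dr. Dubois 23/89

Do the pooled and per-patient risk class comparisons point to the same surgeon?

Low-risk: Dr. Farooq 114/153 = 74.5%, Dr. Dubois 1995/3201 = 62.3% → Dr. Farooq
High-risk: Dr. Farooq 1560/4440 = 35.1%, Dr. Dubois 23/89 = 25.8% → Dr. Farooq
Overall: Dr. Farooq 1674/4593 = 36.4%, Dr. Dubois 2018/3290 = 61.3% → Dr. Dubois
Dr. Farooq wins each patient risk group but Dr. Dubois wins overall — the comparison reverses. Dr. Farooq's operations skew toward high-risk, which has a lower base rate.

No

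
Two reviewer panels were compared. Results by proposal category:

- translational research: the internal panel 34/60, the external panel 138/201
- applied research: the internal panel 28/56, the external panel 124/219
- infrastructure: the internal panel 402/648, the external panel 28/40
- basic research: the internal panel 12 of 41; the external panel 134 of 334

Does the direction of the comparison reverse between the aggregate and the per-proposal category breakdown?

Translational research: the internal panel 34/60 = 56.7%, the external panel 138/201 = 68.7% → the external panel
Applied research: the internal panel 28/56 = 50.0%, the external panel 124/219 = 56.6% → the external panel
Infrastructure: the internal panel 402/648 = 62.0%, the external panel 28/40 = 70.0% → the external panel
Basic research: the internal panel 12/41 = 29.3%, the external panel 134/334 = 40.1% → the external panel
Overall: the internal panel 476/805 = 59.1%, the external panel 424/794 = 53.4% → the internal panel
The external panel wins each proposal group but the internal panel wins overall — the comparison reverses. The external panel's proposals skew toward basic research, which has a lower base rate.

Yes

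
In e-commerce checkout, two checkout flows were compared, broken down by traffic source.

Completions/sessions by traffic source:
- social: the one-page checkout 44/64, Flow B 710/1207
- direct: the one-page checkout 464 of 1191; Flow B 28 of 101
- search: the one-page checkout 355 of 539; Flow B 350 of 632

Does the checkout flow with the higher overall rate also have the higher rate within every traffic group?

Social: the one-page checkout 44/64 = 68.8%, Flow B 710/1207 = 58.8% → the one-page checkout
Direct: the one-page checkout 464/1191 = 39.0%, Flow B 28/101 = 27.7% → the one-page checkout
Search: the one-page checkout 355/539 = 65.9%, Flow B 350/632 = 55.4% → the one-page checkout
Overall: the one-page checkout 863/1794 = 48.1%, Flow B 1088/1940 = 56.1% → Flow B
The one-page checkout wins each traffic group but Flow B wins overall — the comparison reverses. The one-page checkout's sessions skew toward direct, which has a lower base rate.

No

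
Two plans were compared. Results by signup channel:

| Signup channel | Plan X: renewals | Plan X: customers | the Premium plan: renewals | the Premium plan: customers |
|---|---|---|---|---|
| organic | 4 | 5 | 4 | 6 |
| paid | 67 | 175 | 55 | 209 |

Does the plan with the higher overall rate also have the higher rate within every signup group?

Yes

Organic: Plan X 4/5 = 80.0%, the Premium plan 4/6 = 66.7% → Plan X
Paid: Plan X 67/175 = 38.3%, the Premium plan 55/209 = 26.3% → Plan X
Overall: Plan X 71/180 = 39.4%, the Premium plan 59/215 = 27.4% → Plan X
Plan X wins overall and in every signup group — no reversal.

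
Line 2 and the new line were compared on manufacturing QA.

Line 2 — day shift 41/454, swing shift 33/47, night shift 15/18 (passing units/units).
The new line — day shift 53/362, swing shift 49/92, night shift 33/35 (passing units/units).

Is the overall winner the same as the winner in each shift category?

No

Day shift: Line 2 41/454 = 9.0%, the new line 53/362 = 14.6% → the new line
Swing shift: Line 2 33/47 = 70.2%, the new line 49/92 = 53.3% → Line 2
Night shift: Line 2 15/18 = 83.3%, the new line 33/35 = 94.3% → the new line
Overall: Line 2 89/519 = 17.1%, the new line 135/489 = 27.6% → the new line
Neither sweeps: Line 2 wins 1 of 3 groups, the new line wins 2. The new line wins overall but not every group — no Simpson reversal.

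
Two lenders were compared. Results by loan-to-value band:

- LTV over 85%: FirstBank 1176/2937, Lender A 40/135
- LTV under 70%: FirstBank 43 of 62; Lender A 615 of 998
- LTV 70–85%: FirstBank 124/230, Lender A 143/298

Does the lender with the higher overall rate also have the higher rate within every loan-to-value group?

LTV over 85%: FirstBank 1176/2937 = 40.0%, Lender A 40/135 = 29.6% → FirstBank
LTV under 70%: FirstBank 43/62 = 69.4%, Lender A 615/998 = 61.6% → FirstBank
LTV 70–85%: FirstBank 124/230 = 53.9%, Lender A 143/298 = 48.0% → FirstBank
Overall: FirstBank 1343/3229 = 41.6%, Lender A 798/1431 = 55.8% → Lender A
FirstBank wins each loan-to-value group but Lender A wins overall — the comparison reverses. FirstBank's loans skew toward LTV over 85%, which has a lower base rate.

No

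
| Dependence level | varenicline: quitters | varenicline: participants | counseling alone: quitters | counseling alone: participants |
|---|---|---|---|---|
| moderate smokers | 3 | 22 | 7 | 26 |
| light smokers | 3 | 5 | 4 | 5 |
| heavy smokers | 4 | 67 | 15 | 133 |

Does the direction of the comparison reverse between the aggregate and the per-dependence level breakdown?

No

Moderate smokers: varenicline 3/22 = 13.6%, counseling alone 7/26 = 26.9% → counseling alone
Light smokers: varenicline 3/5 = 60.0%, counseling alone 4/5 = 80.0% → counseling alone
Heavy smokers: varenicline 4/67 = 6.0%, counseling alone 15/133 = 11.3% → counseling alone
Overall: varenicline 10/94 = 10.6%, counseling alone 26/164 = 15.9% → counseling alone
Counseling alone wins overall and in every dependence group — no reversal.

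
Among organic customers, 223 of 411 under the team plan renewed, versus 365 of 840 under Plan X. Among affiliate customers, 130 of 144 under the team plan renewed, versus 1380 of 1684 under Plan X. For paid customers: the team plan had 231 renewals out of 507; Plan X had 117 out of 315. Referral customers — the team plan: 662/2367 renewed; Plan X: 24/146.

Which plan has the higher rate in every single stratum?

the team plan

Organic: the team plan 223/411 = 54.3%, Plan X 365/840 = 43.5% → the team plan
Affiliate: the team plan 130/144 = 90.3%, Plan X 1380/1684 = 81.9% → the team plan
Paid: the team plan 231/507 = 45.6%, Plan X 117/315 = 37.1% → the team plan
Referral: the team plan 662/2367 = 28.0%, Plan X 24/146 = 16.4% → the team plan
The team plan has the higher rate in all 4 groups.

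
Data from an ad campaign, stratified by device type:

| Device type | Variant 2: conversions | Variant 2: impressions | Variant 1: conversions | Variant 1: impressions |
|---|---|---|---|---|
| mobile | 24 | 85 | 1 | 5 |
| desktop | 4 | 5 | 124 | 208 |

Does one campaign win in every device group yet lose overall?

Mobile: Variant 2 24/85 = 28.2%, Variant 1 1/5 = 20.0% → Variant 2
Desktop: Variant 2 4/5 = 80.0%, Variant 1 124/208 = 59.6% → Variant 2
Overall: Variant 2 28/90 = 31.1%, Variant 1 125/213 = 58.7% → Variant 1
Variant 2 wins each device group but Variant 1 wins overall — the comparison reverses. Variant 2's impressions skew toward mobile, which has a lower base rate.

Yes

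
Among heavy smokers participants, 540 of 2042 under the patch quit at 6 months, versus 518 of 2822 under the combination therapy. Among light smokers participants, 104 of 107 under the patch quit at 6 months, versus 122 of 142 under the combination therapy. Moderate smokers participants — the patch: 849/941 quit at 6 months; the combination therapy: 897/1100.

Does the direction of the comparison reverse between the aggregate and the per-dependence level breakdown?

Heavy smokers: the patch 540/2042 = 26.4%, the combination therapy 518/2822 = 18.4% → the patch
Light smokers: the patch 104/107 = 97.2%, the combination therapy 122/142 = 85.9% → the patch
Moderate smokers: the patch 849/941 = 90.2%, the combination therapy 897/1100 = 81.5% → the patch
Overall: the patch 1493/3090 = 48.3%, the combination therapy 1537/4064 = 37.8% → the patch
The patch wins overall and in every dependence group — no reversal.

No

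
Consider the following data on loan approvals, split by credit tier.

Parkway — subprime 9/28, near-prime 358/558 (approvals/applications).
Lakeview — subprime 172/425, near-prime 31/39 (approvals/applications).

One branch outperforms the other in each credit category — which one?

Subprime: Parkway 9/28 = 32.1%, Lakeview 172/425 = 40.5% → Lakeview
Near-prime: Parkway 358/558 = 64.2%, Lakeview 31/39 = 79.5% → Lakeview
Lakeview has the higher rate in both groups.

Lakeview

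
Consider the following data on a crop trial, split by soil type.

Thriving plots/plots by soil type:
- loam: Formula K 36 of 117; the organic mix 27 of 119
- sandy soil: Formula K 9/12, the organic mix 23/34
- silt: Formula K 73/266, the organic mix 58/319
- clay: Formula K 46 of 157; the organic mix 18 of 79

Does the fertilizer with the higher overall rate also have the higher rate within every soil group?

Yes

Loam: Formula K 36/117 = 30.8%, the organic mix 27/119 = 22.7% → Formula K
Sandy soil: Formula K 9/12 = 75.0%, the organic mix 23/34 = 67.6% → Formula K
Silt: Formula K 73/266 = 27.4%, the organic mix 58/319 = 18.2% → Formula K
Clay: Formula K 46/157 = 29.3%, the organic mix 18/79 = 22.8% → Formula K
Overall: Formula K 164/552 = 29.7%, the organic mix 126/551 = 22.9% → Formula K
Formula K wins overall and in every soil group — no reversal.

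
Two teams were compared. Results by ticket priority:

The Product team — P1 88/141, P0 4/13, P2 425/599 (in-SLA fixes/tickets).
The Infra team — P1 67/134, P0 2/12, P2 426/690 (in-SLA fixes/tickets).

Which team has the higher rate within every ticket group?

P1: the Product team 88/141 = 62.4%, the Infra team 67/134 = 50.0% → the Product team
P0: the Product team 4/13 = 30.8%, the Infra team 2/12 = 16.7% → the Product team
P2: the Product team 425/599 = 71.0%, the Infra team 426/690 = 61.7% → the Product team
The Product team has the higher rate in all 3 groups.

the Product team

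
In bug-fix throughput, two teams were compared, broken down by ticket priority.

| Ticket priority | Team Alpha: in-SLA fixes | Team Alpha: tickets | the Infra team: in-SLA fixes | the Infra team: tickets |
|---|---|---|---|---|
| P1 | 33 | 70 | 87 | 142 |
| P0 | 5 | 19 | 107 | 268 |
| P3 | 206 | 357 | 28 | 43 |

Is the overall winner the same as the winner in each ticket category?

No

P1: Team Alpha 33/70 = 47.1%, the Infra team 87/142 = 61.3% → the Infra team
P0: Team Alpha 5/19 = 26.3%, the Infra team 107/268 = 39.9% → the Infra team
P3: Team Alpha 206/357 = 57.7%, the Infra team 28/43 = 65.1% → the Infra team
Overall: Team Alpha 244/446 = 54.7%, the Infra team 222/453 = 49.0% → Team Alpha
The Infra team wins each ticket group but Team Alpha wins overall — the comparison reverses. The Infra team's tickets skew toward P0, which has a lower base rate.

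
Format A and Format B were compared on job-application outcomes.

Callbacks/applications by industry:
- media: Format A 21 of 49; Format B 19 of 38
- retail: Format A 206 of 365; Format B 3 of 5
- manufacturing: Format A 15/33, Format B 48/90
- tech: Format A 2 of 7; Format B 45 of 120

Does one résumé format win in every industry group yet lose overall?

Yes

Media: Format A 21/49 = 42.9%, Format B 19/38 = 50.0% → Format B
Retail: Format A 206/365 = 56.4%, Format B 3/5 = 60.0% → Format B
Manufacturing: Format A 15/33 = 45.5%, Format B 48/90 = 53.3% → Format B
Tech: Format A 2/7 = 28.6%, Format B 45/120 = 37.5% → Format B
Overall: Format A 244/454 = 53.7%, Format B 115/253 = 45.5% → Format A
Format B wins each industry group but Format A wins overall — the comparison reverses. Format B's applications skew toward tech, which has a lower base rate.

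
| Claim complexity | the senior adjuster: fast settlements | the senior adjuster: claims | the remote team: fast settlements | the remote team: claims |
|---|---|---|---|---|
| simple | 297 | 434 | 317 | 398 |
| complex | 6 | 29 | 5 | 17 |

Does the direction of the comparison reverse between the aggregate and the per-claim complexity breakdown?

Simple: the senior adjuster 297/434 = 68.4%, the remote team 317/398 = 79.6% → the remote team
Complex: the senior adjuster 6/29 = 20.7%, the remote team 5/17 = 29.4% → the remote team
Overall: the senior adjuster 303/463 = 65.4%, the remote team 322/415 = 77.6% → the remote team
The remote team wins overall and in every claim group — no reversal.

No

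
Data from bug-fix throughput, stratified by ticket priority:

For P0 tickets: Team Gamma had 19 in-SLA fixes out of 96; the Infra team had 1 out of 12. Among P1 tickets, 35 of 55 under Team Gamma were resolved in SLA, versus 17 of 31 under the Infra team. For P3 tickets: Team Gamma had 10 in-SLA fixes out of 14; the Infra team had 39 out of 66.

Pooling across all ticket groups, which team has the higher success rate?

the Infra team

P0: Team Gamma 19/96 = 19.8%, the Infra team 1/12 = 8.3% → Team Gamma
P1: Team Gamma 35/55 = 63.6%, the Infra team 17/31 = 54.8% → Team Gamma
P3: Team Gamma 10/14 = 71.4%, the Infra team 39/66 = 59.1% → Team Gamma
Overall: Team Gamma 64/165 = 38.8%, the Infra team 57/109 = 52.3% → the Infra team
(Team Gamma wins every ticket group but the Infra team wins overall — Team Gamma's tickets skew toward the low-rate P0 group.)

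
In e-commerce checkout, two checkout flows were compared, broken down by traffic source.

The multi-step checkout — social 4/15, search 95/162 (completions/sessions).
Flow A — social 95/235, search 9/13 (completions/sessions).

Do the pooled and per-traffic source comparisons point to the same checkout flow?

No

Social: the multi-step checkout 4/15 = 26.7%, Flow A 95/235 = 40.4% → Flow A
Search: the multi-step checkout 95/162 = 58.6%, Flow A 9/13 = 69.2% → Flow A
Overall: the multi-step checkout 99/177 = 55.9%, Flow A 104/248 = 41.9% → the multi-step checkout
Flow A wins each traffic group but the multi-step checkout wins overall — the comparison reverses. Flow A's sessions skew toward social, which has a lower base rate.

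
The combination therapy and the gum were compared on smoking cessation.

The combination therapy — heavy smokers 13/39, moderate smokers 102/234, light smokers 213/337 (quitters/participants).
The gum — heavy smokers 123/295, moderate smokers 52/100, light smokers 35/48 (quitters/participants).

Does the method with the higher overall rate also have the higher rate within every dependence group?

Heavy smokers: the combination therapy 13/39 = 33.3%, the gum 123/295 = 41.7% → the gum
Moderate smokers: the combination therapy 102/234 = 43.6%, the gum 52/100 = 52.0% → the gum
Light smokers: the combination therapy 213/337 = 63.2%, the gum 35/48 = 72.9% → the gum
Overall: the combination therapy 328/610 = 53.8%, the gum 210/443 = 47.4% → the combination therapy
The gum wins each dependence group but the combination therapy wins overall — the comparison reverses. The gum's participants skew toward heavy smokers, which has a lower base rate.

No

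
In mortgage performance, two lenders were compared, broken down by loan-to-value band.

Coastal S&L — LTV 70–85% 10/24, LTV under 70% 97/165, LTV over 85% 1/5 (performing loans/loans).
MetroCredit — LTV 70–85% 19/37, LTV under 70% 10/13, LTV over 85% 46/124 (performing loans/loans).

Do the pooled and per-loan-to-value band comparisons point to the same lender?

No

LTV 70–85%: Coastal S&L 10/24 = 41.7%, MetroCredit 19/37 = 51.4% → MetroCredit
LTV under 70%: Coastal S&L 97/165 = 58.8%, MetroCredit 10/13 = 76.9% → MetroCredit
LTV over 85%: Coastal S&L 1/5 = 20.0%, MetroCredit 46/124 = 37.1% → MetroCredit
Overall: Coastal S&L 108/194 = 55.7%, MetroCredit 75/174 = 43.1% → Coastal S&L
MetroCredit wins each loan-to-value group but Coastal S&L wins overall — the comparison reverses. MetroCredit's loans skew toward LTV over 85%, which has a lower base rate.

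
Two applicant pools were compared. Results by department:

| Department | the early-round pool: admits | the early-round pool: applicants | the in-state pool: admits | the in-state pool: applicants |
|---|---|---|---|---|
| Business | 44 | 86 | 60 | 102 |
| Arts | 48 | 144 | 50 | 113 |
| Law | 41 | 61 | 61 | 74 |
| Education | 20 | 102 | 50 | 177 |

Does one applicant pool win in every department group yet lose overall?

No

Business: the early-round pool 44/86 = 51.2%, the in-state pool 60/102 = 58.8% → the in-state pool
Arts: the early-round pool 48/144 = 33.3%, the in-state pool 50/113 = 44.2% → the in-state pool
Law: the early-round pool 41/61 = 67.2%, the in-state pool 61/74 = 82.4% → the in-state pool
Education: the early-round pool 20/102 = 19.6%, the in-state pool 50/177 = 28.2% → the in-state pool
Overall: the early-round pool 153/393 = 38.9%, the in-state pool 221/466 = 47.4% → the in-state pool
The in-state pool wins overall and in every department group — no reversal.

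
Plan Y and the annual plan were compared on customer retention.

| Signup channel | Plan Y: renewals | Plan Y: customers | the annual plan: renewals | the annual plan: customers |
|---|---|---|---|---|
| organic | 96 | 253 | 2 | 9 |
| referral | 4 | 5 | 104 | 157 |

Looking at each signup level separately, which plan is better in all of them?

Plan Y

Organic: Plan Y 96/253 = 37.9%, the annual plan 2/9 = 22.2% → Plan Y
Referral: Plan Y 4/5 = 80.0%, the annual plan 104/157 = 66.2% → Plan Y
Plan Y has the higher rate in both groups.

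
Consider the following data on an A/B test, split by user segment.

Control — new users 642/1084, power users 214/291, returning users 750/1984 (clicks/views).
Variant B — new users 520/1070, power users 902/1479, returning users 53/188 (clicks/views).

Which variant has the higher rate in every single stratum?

Control

New users: Control 642/1084 = 59.2%, Variant B 520/1070 = 48.6% → Control
Power users: Control 214/291 = 73.5%, Variant B 902/1479 = 61.0% → Control
Returning users: Control 750/1984 = 37.8%, Variant B 53/188 = 28.2% → Control
Control has the higher rate in all 3 groups.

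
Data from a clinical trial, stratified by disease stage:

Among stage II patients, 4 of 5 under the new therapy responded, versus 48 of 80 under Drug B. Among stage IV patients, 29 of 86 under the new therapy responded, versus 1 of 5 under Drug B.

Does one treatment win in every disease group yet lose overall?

Stage II: the new therapy 4/5 = 80.0%, Drug B 48/80 = 60.0% → the new therapy
Stage IV: the new therapy 29/86 = 33.7%, Drug B 1/5 = 20.0% → the new therapy
Overall: the new therapy 33/91 = 36.3%, Drug B 49/85 = 57.6% → Drug B
The new therapy wins each disease group but Drug B wins overall — the comparison reverses. The new therapy's patients skew toward stage IV, which has a lower base rate.

Yes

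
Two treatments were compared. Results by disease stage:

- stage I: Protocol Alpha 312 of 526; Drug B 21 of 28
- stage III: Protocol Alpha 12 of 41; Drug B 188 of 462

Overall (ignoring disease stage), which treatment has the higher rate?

Stage I: Protocol Alpha 312/526 = 59.3%, Drug B 21/28 = 75.0% → Drug B
Stage III: Protocol Alpha 12/41 = 29.3%, Drug B 188/462 = 40.7% → Drug B
Overall: Protocol Alpha 324/567 = 57.1%, Drug B 209/490 = 42.7% → Protocol Alpha
(Drug B wins every disease group but Protocol Alpha wins overall — Drug B's patients skew toward the low-rate stage III group.)

Protocol Alpha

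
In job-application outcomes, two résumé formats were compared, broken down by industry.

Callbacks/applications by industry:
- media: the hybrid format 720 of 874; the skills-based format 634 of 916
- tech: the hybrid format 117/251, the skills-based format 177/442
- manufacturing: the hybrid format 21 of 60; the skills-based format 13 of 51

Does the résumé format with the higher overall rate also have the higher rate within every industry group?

Yes

Media: the hybrid format 720/874 = 82.4%, the skills-based format 634/916 = 69.2% → the hybrid format
Tech: the hybrid format 117/251 = 46.6%, the skills-based format 177/442 = 40.0% → the hybrid format
Manufacturing: the hybrid format 21/60 = 35.0%, the skills-based format 13/51 = 25.5% → the hybrid format
Overall: the hybrid format 858/1185 = 72.4%, the skills-based format 824/1409 = 58.5% → the hybrid format
The hybrid format wins overall and in every industry group — no reversal.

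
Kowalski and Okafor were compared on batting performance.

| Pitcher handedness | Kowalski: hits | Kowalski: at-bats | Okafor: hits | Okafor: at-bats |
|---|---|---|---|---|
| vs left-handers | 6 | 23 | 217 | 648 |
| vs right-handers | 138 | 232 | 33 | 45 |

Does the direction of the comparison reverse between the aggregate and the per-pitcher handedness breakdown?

Yes

Vs left-handers: Kowalski 6/23 = 26.1%, Okafor 217/648 = 33.5% → Okafor
Vs right-handers: Kowalski 138/232 = 59.5%, Okafor 33/45 = 73.3% → Okafor
Overall: Kowalski 144/255 = 56.5%, Okafor 250/693 = 36.1% → Kowalski
Okafor wins each pitcher group but Kowalski wins overall — the comparison reverses. Okafor's at-bats skew toward vs left-handers, which has a lower base rate.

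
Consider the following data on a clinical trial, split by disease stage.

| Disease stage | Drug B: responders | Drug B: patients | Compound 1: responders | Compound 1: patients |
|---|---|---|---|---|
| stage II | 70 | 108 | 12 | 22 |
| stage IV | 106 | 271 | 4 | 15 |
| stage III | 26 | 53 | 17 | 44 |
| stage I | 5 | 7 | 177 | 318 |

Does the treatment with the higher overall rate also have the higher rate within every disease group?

No

Stage II: Drug B 70/108 = 64.8%, Compound 1 12/22 = 54.5% → Drug B
Stage IV: Drug B 106/271 = 39.1%, Compound 1 4/15 = 26.7% → Drug B
Stage III: Drug B 26/53 = 49.1%, Compound 1 17/44 = 38.6% → Drug B
Stage I: Drug B 5/7 = 71.4%, Compound 1 177/318 = 55.7% → Drug B
Overall: Drug B 207/439 = 47.2%, Compound 1 210/399 = 52.6% → Compound 1
Drug B wins each disease group but Compound 1 wins overall — the comparison reverses. Drug B's patients skew toward stage IV, which has a lower base rate.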